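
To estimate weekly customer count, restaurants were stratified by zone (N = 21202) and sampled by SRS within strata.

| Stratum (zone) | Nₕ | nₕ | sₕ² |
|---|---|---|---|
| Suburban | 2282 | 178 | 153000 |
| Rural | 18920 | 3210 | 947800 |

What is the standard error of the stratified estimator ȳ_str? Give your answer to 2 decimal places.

Var(ȳ_str) = Σₕ Wₕ²(1 − fₕ)sₕ²/nₕ with Wₕ = Nₕ/N, N = 21202.
Suburban: Wₕ = 0.10763136; term = 0.10763136²·(1 − 0.07800175)·153000/178 = 9.1807708.
Rural: Wₕ = 0.89236864; term = 0.89236864²·(1 − 0.16966173)·947800/3210 = 195.23394.
Sum = 204.41471.
SE = √(204.41471) = 14.30.

14.30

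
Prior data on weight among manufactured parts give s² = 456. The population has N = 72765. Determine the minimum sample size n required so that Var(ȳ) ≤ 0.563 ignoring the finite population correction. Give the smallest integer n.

810

Without fpc, n₀ = s²/D = 456/0.563 = 809.9467.
Rounding up, n = 810.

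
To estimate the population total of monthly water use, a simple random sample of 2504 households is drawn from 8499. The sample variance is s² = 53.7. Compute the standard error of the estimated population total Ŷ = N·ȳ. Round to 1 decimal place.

1045.3

Var(Ŷ) = N²·Var(ȳ) = N²·(1 − n/N)·s²/n.
f = 2504/8499 = 0.29462290; Var(ȳ) = 0.70537710·53.7/2504 = 0.015127297.
Var(Ŷ) = 8499² · 0.015127297 = 1.0926901 × 10^6.
SE(Ŷ) = √(1.0926901 × 10^6) = 1045.3.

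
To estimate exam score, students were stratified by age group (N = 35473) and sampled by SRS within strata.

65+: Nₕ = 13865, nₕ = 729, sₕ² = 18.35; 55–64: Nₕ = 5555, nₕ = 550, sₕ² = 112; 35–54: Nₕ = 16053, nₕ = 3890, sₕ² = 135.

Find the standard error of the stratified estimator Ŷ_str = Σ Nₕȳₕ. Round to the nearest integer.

Var(Ŷ_str) = Σₕ Nₕ²(1 − fₕ)sₕ²/nₕ.
65+: 13865²·(1 − 729/13865)·18.35/729 = 4.5844955 × 10^6.
55–64: 5555²·(1 − 550/5555)·112/550 = 5.661656 × 10^6.
35–54: 16053²·(1 − 3890/16053)·135/3890 = 6.7761199 × 10^6.
Sum = 1.7022271 × 10^7.
SE = √(1.7022271 × 10^7) = 4126.

4126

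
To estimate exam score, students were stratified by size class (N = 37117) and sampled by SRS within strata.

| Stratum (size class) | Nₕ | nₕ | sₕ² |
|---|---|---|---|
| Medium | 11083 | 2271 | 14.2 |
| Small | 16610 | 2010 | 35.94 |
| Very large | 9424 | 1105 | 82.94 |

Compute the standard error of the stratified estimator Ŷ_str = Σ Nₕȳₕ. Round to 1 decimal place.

Var(Ŷ_str) = Σₕ Nₕ²(1 − fₕ)sₕ²/nₕ.
Medium: 11083²·(1 − 2271/11083)·14.2/2271 = 610665.
Small: 16610²·(1 − 2010/16610)·35.94/2010 = 4.3361521 × 10^6.
Very large: 9424²·(1 − 1105/9424)·82.94/1105 = 5.8844809 × 10^6.
Sum = 1.0831298 × 10^7.
SE = √(1.0831298 × 10^7) = 3291.1.

3291.1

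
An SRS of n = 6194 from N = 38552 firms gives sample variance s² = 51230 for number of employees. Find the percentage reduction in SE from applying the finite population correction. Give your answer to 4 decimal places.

f = n/N = 6194/38552 = 0.16066611.
SE_no-fpc = √(s²/n) = 2.8759185; SE_fpc = √((1−f)s²/n) = 2.6347776.
Ratio = √(1−f) = 0.91615167. Reduction = 100·(1 − 0.91615167) = 8.3848%.

8.3848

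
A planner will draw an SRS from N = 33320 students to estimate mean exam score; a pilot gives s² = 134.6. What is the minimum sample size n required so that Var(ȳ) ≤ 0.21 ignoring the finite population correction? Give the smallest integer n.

641

Without fpc, n₀ = s²/D = 134.6/0.21 = 640.9524.
Rounding up, n = 641.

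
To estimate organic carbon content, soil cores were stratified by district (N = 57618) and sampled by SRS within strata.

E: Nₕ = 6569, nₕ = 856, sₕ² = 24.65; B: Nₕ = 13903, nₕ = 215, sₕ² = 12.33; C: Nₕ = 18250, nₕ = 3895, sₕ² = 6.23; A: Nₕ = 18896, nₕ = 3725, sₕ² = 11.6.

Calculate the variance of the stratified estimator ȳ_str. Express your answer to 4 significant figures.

0.004008

Var(ȳ_str) = Σₕ Wₕ²(1 − fₕ)sₕ²/nₕ with Wₕ = Nₕ/N, N = 57618.
E: Wₕ = 0.11400951; term = 0.11400951²·(1 − 0.13030903)·24.65/856 = 3.2552945 × 10^-4.
B: Wₕ = 0.24129612; term = 0.24129612²·(1 − 0.01546429)·12.33/215 = 0.003287432.
C: Wₕ = 0.31674130; term = 0.31674130²·(1 − 0.21342466)·6.23/3895 = 1.2622061 × 10^-4.
A: Wₕ = 0.32795307; term = 0.32795307²·(1 − 0.19713167)·11.6/3725 = 2.6890535 × 10^-4.
Sum = 0.0040080874.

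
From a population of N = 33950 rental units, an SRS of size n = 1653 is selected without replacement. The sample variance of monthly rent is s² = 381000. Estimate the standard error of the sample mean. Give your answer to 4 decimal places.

Under SRS without replacement, Var(ȳ) = (1 − f)·s²/n with f = n/N = 1653/33950 = 0.04868925.
Var(ȳ) = (1 − 0.04868925)·381000/1653 = 0.95131075·230.49002 = 219.26763.
SE(ȳ) = √(219.26763) = 14.8077.

14.8077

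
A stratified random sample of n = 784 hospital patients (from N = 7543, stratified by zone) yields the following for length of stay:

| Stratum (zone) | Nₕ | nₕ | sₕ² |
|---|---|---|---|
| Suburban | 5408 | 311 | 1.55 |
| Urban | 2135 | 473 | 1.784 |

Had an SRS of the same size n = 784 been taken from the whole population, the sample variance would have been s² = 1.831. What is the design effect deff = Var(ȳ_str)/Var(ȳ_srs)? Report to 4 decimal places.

1.2662

Var(ȳ_str) = Σ Wₕ²(1−fₕ)sₕ²/nₕ with Wₕ = Nₕ/7543:
  Suburban: (5408/7543)²·(1−311/5408)·1.55/311 = 0.00241454
  Urban: (2135/7543)²·(1−473/2135)·1.784/473 = 2.3522008 × 10^-4
  → Var(ȳ_str) = 0.0026497601.
Var(ȳ_srs) = (1 − 784/7543)·1.831/784 = 0.0020927176.
deff = 0.0026497601 / 0.0020927176 = 1.2662.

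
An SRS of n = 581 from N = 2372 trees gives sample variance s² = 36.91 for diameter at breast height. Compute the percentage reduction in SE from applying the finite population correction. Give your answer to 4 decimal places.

f = n/N = 581/2372 = 0.24494098.
SE_no-fpc = √(s²/n) = 0.25204841; SE_fpc = √((1−f)s²/n) = 0.21901528.
Ratio = √(1−f) = 0.86894132. Reduction = 100·(1 − 0.86894132) = 13.1059%.

13.1059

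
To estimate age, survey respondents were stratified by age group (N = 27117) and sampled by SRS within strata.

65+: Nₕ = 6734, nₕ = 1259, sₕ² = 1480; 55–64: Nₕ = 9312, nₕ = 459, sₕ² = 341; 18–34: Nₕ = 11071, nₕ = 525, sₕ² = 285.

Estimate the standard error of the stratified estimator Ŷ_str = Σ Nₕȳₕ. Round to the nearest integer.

Var(Ŷ_str) = Σₕ Nₕ²(1 − fₕ)sₕ²/nₕ.
65+: 6734²·(1 − 1259/6734)·1480/1259 = 4.3340431 × 10^7.
55–64: 9312²·(1 − 459/9312)·341/459 = 6.1245633 × 10^7.
18–34: 11071²·(1 − 525/11071)·285/525 = 6.3381159 × 10^7.
Sum = 1.6796722 × 10^8.
SE = √(1.6796722 × 10^8) = 12960.

12960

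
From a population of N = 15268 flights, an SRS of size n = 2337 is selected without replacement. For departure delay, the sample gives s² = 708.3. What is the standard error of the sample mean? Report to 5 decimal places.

Under SRS without replacement, Var(ȳ) = (1 − f)·s²/n with f = n/N = 2337/15268 = 0.15306523.
Var(ȳ) = (1 − 0.15306523)·708.3/2337 = 0.84693477·0.30308087 = 0.25668973.
SE(ȳ) = √(0.25668973) = 0.50665.

0.50665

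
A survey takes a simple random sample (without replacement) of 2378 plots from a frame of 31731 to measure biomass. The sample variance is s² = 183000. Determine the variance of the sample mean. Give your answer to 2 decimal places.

71.19

Under SRS without replacement, Var(ȳ) = (1 − f)·s²/n with f = n/N = 2378/31731 = 0.07494249.
Var(ȳ) = (1 − 0.07494249)·183000/2378 = 0.92505751·76.955425 = 71.188194.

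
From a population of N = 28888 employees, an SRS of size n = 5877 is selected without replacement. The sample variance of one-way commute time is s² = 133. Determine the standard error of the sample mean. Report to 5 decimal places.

Under SRS without replacement, Var(ȳ) = (1 − f)·s²/n with f = n/N = 5877/28888 = 0.20344088.
Var(ȳ) = (1 − 0.20344088)·133/5877 = 0.79655912·0.022630594 = 0.018026606.
SE(ȳ) = √(0.018026606) = 0.13426.

0.13426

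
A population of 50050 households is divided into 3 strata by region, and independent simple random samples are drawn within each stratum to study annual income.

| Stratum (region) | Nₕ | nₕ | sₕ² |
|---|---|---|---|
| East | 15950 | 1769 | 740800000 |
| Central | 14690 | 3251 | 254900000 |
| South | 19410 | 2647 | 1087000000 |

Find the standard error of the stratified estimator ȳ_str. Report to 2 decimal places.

310.50

Var(ȳ_str) = Σₕ Wₕ²(1 − fₕ)sₕ²/nₕ with Wₕ = Nₕ/N, N = 50050.
East: Wₕ = 0.31868132; term = 0.31868132²·(1 − 0.11090909)·740800000/1769 = 37812.25.
Central: Wₕ = 0.29350649; term = 0.29350649²·(1 − 0.22130701)·254900000/3251 = 5259.6223.
South: Wₕ = 0.38781219; term = 0.38781219²·(1 − 0.13637300)·1087000000/2647 = 53338.982.
Sum = 96410.854.
SE = √(96410.854) = 310.50.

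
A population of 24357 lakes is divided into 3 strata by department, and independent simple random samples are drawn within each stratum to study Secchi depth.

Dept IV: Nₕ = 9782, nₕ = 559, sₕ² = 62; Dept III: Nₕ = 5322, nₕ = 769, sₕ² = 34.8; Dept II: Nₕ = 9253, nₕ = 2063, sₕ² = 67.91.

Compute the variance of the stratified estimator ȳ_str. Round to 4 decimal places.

Var(ȳ_str) = Σₕ Wₕ²(1 − fₕ)sₕ²/nₕ with Wₕ = Nₕ/N, N = 24357.
Dept IV: Wₕ = 0.40160939; term = 0.40160939²·(1 − 0.05714578)·62/559 = 0.016866779.
Dept III: Wₕ = 0.21849982; term = 0.21849982²·(1 − 0.14449455)·34.8/769 = 0.0018483228.
Dept II: Wₕ = 0.37989079; term = 0.37989079²·(1 − 0.22295472)·67.91/2063 = 0.0036914617.
Sum = 0.022406564.

0.0224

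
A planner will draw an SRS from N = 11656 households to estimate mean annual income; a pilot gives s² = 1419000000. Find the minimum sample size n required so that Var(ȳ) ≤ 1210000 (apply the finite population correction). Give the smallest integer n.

1066

Without fpc, n₀ = s²/D = 1419000000/1210000 = 1172.7273.
With fpc, (1 − n/N)·s²/n ≤ D requires n ≥ n₀/(1 + n₀/N) = 1172.7273/(1 + 1172.7273/11656) = 1065.5234.
Rounding up, n = 1066.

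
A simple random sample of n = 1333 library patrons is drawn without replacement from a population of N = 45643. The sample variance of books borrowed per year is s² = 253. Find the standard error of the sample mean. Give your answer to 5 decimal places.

0.42925

Under SRS without replacement, Var(ȳ) = (1 − f)·s²/n with f = n/N = 1333/45643 = 0.02920492.
Var(ȳ) = (1 − 0.02920492)·253/1333 = 0.97079508·0.18979745 = 0.18425443.
SE(ȳ) = √(0.18425443) = 0.42925.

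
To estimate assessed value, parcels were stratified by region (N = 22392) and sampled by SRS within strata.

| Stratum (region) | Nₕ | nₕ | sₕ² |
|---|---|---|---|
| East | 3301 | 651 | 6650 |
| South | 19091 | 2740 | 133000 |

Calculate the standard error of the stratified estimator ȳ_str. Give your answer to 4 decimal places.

Var(ȳ_str) = Σₕ Wₕ²(1 − fₕ)sₕ²/nₕ with Wₕ = Nₕ/N, N = 22392.
East: Wₕ = 0.14741872; term = 0.14741872²·(1 − 0.19721297)·6650/651 = 0.17821583.
South: Wₕ = 0.85258128; term = 0.85258128²·(1 − 0.14352313)·133000/2740 = 30.219572.
Sum = 30.397788.
SE = √(30.397788) = 5.5134.

5.5134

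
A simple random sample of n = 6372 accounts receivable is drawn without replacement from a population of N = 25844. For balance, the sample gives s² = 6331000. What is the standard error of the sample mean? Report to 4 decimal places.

27.3605

Under SRS without replacement, Var(ȳ) = (1 − f)·s²/n with f = n/N = 6372/25844 = 0.24655626.
Var(ȳ) = (1 − 0.24655626)·6331000/6372 = 0.75344374·993.5656 = 748.59578.
SE(ȳ) = √(748.59578) = 27.3605.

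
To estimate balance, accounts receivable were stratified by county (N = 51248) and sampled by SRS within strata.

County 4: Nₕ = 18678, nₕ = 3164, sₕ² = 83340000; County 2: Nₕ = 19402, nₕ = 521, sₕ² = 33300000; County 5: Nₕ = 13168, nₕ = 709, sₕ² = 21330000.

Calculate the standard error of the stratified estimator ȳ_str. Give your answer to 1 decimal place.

Var(ȳ_str) = Σₕ Wₕ²(1 − fₕ)sₕ²/nₕ with Wₕ = Nₕ/N, N = 51248.
County 4: Wₕ = 0.36446300; term = 0.36446300²·(1 − 0.16939715)·83340000/3164 = 2906.1454.
County 2: Wₕ = 0.37859038; term = 0.37859038²·(1 − 0.02685290)·33300000/521 = 8915.0577.
County 5: Wₕ = 0.25694661; term = 0.25694661²·(1 − 0.05384265)·21330000/709 = 1879.2899.
Sum = 13700.493.
SE = √(13700.493) = 117.0.

117.0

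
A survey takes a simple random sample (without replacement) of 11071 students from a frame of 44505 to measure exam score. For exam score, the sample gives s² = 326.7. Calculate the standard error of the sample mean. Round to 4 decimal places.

Under SRS without replacement, Var(ȳ) = (1 − f)·s²/n with f = n/N = 11071/44505 = 0.24875857.
Var(ȳ) = (1 − 0.24875857)·326.7/11071 = 0.75124143·0.029509529 = 0.022168781.
SE(ȳ) = √(0.022168781) = 0.1489.

0.1489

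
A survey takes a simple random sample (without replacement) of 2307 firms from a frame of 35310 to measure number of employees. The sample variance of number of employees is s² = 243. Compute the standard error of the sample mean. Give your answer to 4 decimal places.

0.3138

Under SRS without replacement, Var(ȳ) = (1 − f)·s²/n with f = n/N = 2307/35310 = 0.06533560.
Var(ȳ) = (1 − 0.06533560)·243/2307 = 0.93466440·0.1053316 = 0.098449696.
SE(ȳ) = √(0.098449696) = 0.3138.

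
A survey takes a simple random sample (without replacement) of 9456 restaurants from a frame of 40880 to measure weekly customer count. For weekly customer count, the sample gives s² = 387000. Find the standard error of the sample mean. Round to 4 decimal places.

5.6089

Under SRS without replacement, Var(ȳ) = (1 − f)·s²/n with f = n/N = 9456/40880 = 0.23131115.
Var(ȳ) = (1 − 0.23131115)·387000/9456 = 0.76868885·40.926396 = 31.459664.
SE(ȳ) = √(31.459664) = 5.6089.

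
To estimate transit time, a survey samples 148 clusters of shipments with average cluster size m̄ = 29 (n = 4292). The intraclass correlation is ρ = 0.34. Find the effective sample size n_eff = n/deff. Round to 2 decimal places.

deff = 1 + (29 − 1)·0.34 = 1 + 9.52 = 10.52.
n_eff = 4292 / 10.52 = 407.98.

407.98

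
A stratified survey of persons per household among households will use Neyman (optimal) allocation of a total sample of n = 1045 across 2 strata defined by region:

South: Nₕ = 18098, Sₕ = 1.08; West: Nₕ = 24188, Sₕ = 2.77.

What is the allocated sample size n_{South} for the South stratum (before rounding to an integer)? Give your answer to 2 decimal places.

Neyman allocation: nₕ = n·NₕSₕ / Σⱼ NⱼSⱼ.
Σ NⱼSⱼ = 18098·1.08 + 24188·2.77 = 86546.6.
n_{South} = 1045·18098·1.08 / 86546.6 = 236.00.

236.00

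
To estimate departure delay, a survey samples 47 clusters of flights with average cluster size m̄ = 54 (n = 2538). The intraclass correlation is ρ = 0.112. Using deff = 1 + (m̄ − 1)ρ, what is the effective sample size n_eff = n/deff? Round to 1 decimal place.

deff = 1 + (54 − 1)·0.112 = 1 + 5.936 = 6.936.
n_eff = 2538 / 6.936 = 365.9.

365.9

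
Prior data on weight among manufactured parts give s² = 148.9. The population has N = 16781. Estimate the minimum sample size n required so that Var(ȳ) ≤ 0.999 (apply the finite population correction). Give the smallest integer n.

Without fpc, n₀ = s²/D = 148.9/0.999 = 149.0490.
With fpc, (1 − n/N)·s²/n ≤ D requires n ≥ n₀/(1 + n₀/N) = 149.0490/(1 + 149.0490/16781) = 147.7368.
Rounding up, n = 148.

148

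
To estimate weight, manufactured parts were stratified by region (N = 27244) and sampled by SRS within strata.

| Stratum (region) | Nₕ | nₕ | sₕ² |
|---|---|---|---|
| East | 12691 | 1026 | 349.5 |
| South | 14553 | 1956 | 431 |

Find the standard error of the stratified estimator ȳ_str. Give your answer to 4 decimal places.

0.3498

Var(ȳ_str) = Σₕ Wₕ²(1 − fₕ)sₕ²/nₕ with Wₕ = Nₕ/N, N = 27244.
East: Wₕ = 0.46582734; term = 0.46582734²·(1 − 0.08084469)·349.5/1026 = 0.067942053.
South: Wₕ = 0.53417266; term = 0.53417266²·(1 − 0.13440528)·431/1956 = 0.054423483.
Sum = 0.12236554.
SE = √(0.12236554) = 0.3498.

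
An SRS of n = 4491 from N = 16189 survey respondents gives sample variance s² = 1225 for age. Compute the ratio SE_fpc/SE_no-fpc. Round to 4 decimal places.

0.8501

f = n/N = 4491/16189 = 0.27741059.
SE_no-fpc = √(s²/n) = 0.52227173; SE_fpc = √((1−f)s²/n) = 0.44395844.
Ratio = √(1−f) = 0.85005259.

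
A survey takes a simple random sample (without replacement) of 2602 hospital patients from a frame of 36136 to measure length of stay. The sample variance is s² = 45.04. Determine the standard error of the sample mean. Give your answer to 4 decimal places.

Under SRS without replacement, Var(ȳ) = (1 − f)·s²/n with f = n/N = 2602/36136 = 0.07200576.
Var(ȳ) = (1 − 0.07200576)·45.04/2602 = 0.92799424·0.017309762 = 0.016063359.
SE(ȳ) = √(0.016063359) = 0.1267.

0.1267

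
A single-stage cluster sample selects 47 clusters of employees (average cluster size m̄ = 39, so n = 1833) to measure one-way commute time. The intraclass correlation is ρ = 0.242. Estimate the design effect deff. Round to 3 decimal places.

deff = 1 + (39 − 1)·0.242 = 1 + 9.196 = 10.196.

10.196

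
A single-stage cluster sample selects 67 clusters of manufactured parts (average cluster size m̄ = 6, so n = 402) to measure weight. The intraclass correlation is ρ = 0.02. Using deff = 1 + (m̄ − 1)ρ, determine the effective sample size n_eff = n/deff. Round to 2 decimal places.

365.45

deff = 1 + (6 − 1)·0.02 = 1 + 0.1 = 1.1.
n_eff = 402 / 1.1 = 365.45.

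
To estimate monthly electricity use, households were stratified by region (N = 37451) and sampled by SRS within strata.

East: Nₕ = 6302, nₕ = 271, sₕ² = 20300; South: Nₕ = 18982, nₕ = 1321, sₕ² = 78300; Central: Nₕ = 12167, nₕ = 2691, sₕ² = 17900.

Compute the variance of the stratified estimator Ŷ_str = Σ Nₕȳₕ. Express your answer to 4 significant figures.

Var(Ŷ_str) = Σₕ Nₕ²(1 − fₕ)sₕ²/nₕ.
East: 6302²·(1 − 271/6302)·20300/271 = 2.8470459 × 10^9.
South: 18982²·(1 − 1321/18982)·78300/1321 = 1.9870839 × 10^10.
Central: 12167²·(1 − 2691/12167)·17900/2691 = 7.6691617 × 10^8.
Sum = 2.3484801 × 10^10.

2.348 × 10^10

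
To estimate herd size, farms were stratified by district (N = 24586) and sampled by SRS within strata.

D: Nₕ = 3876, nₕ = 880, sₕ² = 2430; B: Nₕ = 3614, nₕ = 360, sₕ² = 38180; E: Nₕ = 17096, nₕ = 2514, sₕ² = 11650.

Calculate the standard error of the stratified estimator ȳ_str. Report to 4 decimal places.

2.0069

Var(ȳ_str) = Σₕ Wₕ²(1 − fₕ)sₕ²/nₕ with Wₕ = Nₕ/N, N = 24586.
D: Wₕ = 0.15765070; term = 0.15765070²·(1 − 0.22703818)·2430/880 = 0.053048539.
B: Wₕ = 0.14699422; term = 0.14699422²·(1 − 0.09961262)·38180/360 = 2.0633047.
E: Wₕ = 0.69535508; term = 0.69535508²·(1 − 0.14705194)·11650/2514 = 1.9111576.
Sum = 4.0275108.
SE = √(4.0275108) = 2.0069.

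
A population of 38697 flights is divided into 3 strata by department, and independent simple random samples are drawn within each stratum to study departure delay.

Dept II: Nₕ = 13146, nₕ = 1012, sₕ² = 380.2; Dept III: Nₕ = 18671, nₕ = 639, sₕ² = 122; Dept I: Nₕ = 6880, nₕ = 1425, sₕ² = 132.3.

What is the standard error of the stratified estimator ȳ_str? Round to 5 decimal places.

Var(ȳ_str) = Σₕ Wₕ²(1 − fₕ)sₕ²/nₕ with Wₕ = Nₕ/N, N = 38697.
Dept II: Wₕ = 0.33971626; term = 0.33971626²·(1 − 0.07698159)·380.2/1012 = 0.040019773.
Dept III: Wₕ = 0.48249218; term = 0.48249218²·(1 − 0.03422420)·122/639 = 0.042925549.
Dept I: Wₕ = 0.17779156; term = 0.17779156²·(1 − 0.20712209)·132.3/1425 = 0.0023268778.
Sum = 0.0852722.
SE = √(0.0852722) = 0.29201.

0.29201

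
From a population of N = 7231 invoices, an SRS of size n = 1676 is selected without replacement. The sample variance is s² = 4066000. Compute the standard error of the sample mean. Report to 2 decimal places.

Under SRS without replacement, Var(ȳ) = (1 − f)·s²/n with f = n/N = 1676/7231 = 0.23177984.
Var(ȳ) = (1 − 0.23177984)·4066000/1676 = 0.76822016·2426.0143 = 1863.7131.
SE(ȳ) = √(1863.7131) = 43.17.

43.17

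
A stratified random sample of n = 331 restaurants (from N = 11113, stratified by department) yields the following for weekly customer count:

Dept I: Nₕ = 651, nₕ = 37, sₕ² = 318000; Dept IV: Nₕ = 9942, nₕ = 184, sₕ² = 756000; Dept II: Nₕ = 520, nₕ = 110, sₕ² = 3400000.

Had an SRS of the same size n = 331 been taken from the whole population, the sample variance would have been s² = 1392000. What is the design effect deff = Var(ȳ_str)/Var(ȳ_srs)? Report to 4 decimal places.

Var(ȳ_str) = Σ Wₕ²(1−fₕ)sₕ²/nₕ with Wₕ = Nₕ/11113:
  Dept I: (651/11113)²·(1−37/651)·318000/37 = 27.817118
  Dept IV: (9942/11113)²·(1−184/9942)·756000/184 = 3227.5718
  Dept II: (520/11113)²·(1−110/520)·3400000/110 = 53.359384
  → Var(ȳ_str) = 3308.7483.
Var(ȳ_srs) = (1 − 331/11113)·1392000/331 = 4080.1794.
deff = 3308.7483 / 4080.1794 = 0.8109.

0.8109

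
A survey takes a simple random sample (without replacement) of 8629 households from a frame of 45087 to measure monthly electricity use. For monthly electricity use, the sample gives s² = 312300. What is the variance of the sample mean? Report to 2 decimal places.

Under SRS without replacement, Var(ȳ) = (1 − f)·s²/n with f = n/N = 8629/45087 = 0.19138554.
Var(ȳ) = (1 − 0.19138554)·312300/8629 = 0.80861446·36.191911 = 29.265302.

29.27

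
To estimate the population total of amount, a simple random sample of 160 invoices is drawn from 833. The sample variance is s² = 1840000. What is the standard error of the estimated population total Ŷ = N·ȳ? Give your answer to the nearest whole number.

Var(Ŷ) = N²·Var(ȳ) = N²·(1 − n/N)·s²/n.
f = 160/833 = 0.19207683; Var(ȳ) = 0.80792317·1840000/160 = 9291.1164.
Var(Ŷ) = 833² · 9291.1164 = 6.4470035 × 10^9.
SE(Ŷ) = √(6.4470035 × 10^9) = 80293.

80293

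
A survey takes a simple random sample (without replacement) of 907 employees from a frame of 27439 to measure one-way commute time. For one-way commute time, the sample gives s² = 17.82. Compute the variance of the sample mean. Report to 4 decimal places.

0.0190

Under SRS without replacement, Var(ȳ) = (1 − f)·s²/n with f = n/N = 907/27439 = 0.03305514.
Var(ȳ) = (1 − 0.03305514)·17.82/907 = 0.96694486·0.019647189 = 0.018997748.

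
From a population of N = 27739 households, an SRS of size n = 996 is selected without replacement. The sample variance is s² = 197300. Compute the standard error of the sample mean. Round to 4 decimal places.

Under SRS without replacement, Var(ȳ) = (1 − f)·s²/n with f = n/N = 996/27739 = 0.03590612.
Var(ȳ) = (1 − 0.03590612)·197300/996 = 0.96409388·198.09237 = 190.97964.
SE(ȳ) = √(190.97964) = 13.8195.

13.8195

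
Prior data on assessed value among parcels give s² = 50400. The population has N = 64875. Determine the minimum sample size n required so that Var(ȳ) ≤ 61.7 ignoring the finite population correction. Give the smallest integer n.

817

Without fpc, n₀ = s²/D = 50400/61.7 = 816.8558.
Rounding up, n = 817.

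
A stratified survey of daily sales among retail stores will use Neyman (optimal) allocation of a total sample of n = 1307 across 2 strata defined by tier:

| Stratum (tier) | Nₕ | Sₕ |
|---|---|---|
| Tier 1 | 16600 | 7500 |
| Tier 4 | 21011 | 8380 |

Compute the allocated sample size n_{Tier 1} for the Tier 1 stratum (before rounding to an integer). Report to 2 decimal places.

541.37

Neyman allocation: nₕ = n·NₕSₕ / Σⱼ NⱼSⱼ.
Σ NⱼSⱼ = 16600·7500 + 21011·8380 = 3.0057218 × 10^8.
n_{Tier 1} = 1307·16600·7500 / (3.0057218 × 10^8) = 541.37.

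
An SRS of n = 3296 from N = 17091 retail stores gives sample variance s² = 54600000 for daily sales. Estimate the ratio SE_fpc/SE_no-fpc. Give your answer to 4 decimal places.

0.8984

f = n/N = 3296/17091 = 0.19285004.
SE_no-fpc = √(s²/n) = 128.70716; SE_fpc = √((1−f)s²/n) = 115.63248.
Ratio = √(1−f) = 0.89841525.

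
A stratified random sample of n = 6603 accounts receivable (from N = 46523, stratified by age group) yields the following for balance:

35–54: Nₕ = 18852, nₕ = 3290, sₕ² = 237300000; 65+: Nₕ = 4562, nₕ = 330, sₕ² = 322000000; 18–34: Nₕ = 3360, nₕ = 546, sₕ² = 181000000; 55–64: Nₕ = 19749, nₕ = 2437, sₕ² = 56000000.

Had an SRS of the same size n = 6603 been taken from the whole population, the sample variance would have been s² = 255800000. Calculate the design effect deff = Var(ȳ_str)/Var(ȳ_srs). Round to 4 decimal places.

0.7087

Var(ȳ_str) = Σ Wₕ²(1−fₕ)sₕ²/nₕ with Wₕ = Nₕ/46523:
  35–54: (18852/46523)²·(1−3290/18852)·237300000/3290 = 9776.6318
  65+: (4562/46523)²·(1−330/4562)·322000000/330 = 8703.7708
  18–34: (3360/46523)²·(1−546/3360)·181000000/546 = 1448.1511
  55–64: (19749/46523)²·(1−2437/19749)·56000000/2437 = 3629.8563
  → Var(ȳ_str) = 23558.41.
Var(ȳ_srs) = (1 − 6603/46523)·255800000/6603 = 33241.611.
deff = 23558.41 / 33241.611 = 0.7087.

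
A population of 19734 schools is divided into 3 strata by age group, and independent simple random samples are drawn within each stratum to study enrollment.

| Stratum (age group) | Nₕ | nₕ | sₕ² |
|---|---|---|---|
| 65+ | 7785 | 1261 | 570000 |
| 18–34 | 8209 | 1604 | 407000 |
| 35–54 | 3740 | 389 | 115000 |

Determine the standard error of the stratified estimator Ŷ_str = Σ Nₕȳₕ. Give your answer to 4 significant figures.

Var(Ŷ_str) = Σₕ Nₕ²(1 − fₕ)sₕ²/nₕ.
65+: 7785²·(1 − 1261/7785)·570000/1261 = 2.2957909 × 10^10.
18–34: 8209²·(1 − 1604/8209)·407000/1604 = 1.3757931 × 10^10.
35–54: 3740²·(1 − 389/3740)·115000/389 = 3.7050517 × 10^9.
Sum = 4.0420892 × 10^10.
SE = √(4.0420892 × 10^10) = 201000.

201000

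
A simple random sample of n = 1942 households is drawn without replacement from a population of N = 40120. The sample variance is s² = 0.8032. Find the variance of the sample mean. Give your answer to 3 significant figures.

Under SRS without replacement, Var(ȳ) = (1 − f)·s²/n with f = n/N = 1942/40120 = 0.04840479.
Var(ȳ) = (1 − 0.04840479)·0.8032/1942 = 0.95159521·4.1359423 × 10^-4 = 3.9357429 × 10^-4.

3.94 × 10^-4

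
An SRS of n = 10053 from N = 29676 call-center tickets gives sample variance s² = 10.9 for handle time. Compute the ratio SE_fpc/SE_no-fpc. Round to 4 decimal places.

f = n/N = 10053/29676 = 0.33875859.
SE_no-fpc = √(s²/n) = 0.032928004; SE_fpc = √((1−f)s²/n) = 0.026775983.
Ratio = √(1−f) = 0.81316751.

0.8132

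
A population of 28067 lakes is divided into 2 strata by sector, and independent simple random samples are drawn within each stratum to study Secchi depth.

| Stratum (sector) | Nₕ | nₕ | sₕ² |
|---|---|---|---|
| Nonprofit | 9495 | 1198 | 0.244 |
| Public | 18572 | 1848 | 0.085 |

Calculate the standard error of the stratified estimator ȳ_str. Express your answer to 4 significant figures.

Var(ȳ_str) = Σₕ Wₕ²(1 − fₕ)sₕ²/nₕ with Wₕ = Nₕ/N, N = 28067.
Nonprofit: Wₕ = 0.33829764; term = 0.33829764²·(1 − 0.12617167)·0.244/1198 = 2.0368408 × 10^-5.
Public: Wₕ = 0.66170236; term = 0.66170236²·(1 − 0.09950463)·0.085/1848 = 1.8135261 × 10^-5.
Sum = 3.8503669 × 10^-5.
SE = √(3.8503669 × 10^-5) = 0.006205.

0.006205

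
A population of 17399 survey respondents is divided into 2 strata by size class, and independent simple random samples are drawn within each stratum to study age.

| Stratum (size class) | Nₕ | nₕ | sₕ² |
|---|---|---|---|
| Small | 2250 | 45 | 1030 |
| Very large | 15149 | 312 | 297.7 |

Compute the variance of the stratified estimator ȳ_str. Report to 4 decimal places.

1.0836

Var(ȳ_str) = Σₕ Wₕ²(1 − fₕ)sₕ²/nₕ with Wₕ = Nₕ/N, N = 17399.
Small: Wₕ = 0.12931778; term = 0.12931778²·(1 − 0.02000000)·1030/45 = 0.37511743.
Very large: Wₕ = 0.87068222; term = 0.87068222²·(1 − 0.02059542)·297.7/312 = 0.70844433.
Sum = 1.0835618.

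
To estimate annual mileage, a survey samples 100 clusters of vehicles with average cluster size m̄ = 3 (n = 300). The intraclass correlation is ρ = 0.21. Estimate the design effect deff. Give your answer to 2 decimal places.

1.42

deff = 1 + (3 − 1)·0.21 = 1 + 0.42 = 1.42.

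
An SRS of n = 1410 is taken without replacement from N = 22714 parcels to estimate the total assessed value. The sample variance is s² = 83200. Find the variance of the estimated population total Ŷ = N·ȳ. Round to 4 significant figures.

Var(Ŷ) = N²·Var(ȳ) = N²·(1 − n/N)·s²/n.
f = 1410/22714 = 0.06207625; Var(ȳ) = 0.93792375·83200/1410 = 55.344153.
Var(Ŷ) = 22714² · 55.344153 = 2.8553476 × 10^10.

2.855 × 10^10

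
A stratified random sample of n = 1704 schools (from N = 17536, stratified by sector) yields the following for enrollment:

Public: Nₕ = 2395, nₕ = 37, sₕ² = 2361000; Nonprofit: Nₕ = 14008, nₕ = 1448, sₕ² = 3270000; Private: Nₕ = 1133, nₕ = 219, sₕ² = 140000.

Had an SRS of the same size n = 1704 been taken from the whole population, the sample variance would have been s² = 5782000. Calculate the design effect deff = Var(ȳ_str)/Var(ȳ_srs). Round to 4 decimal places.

0.8050

Var(ȳ_str) = Σ Wₕ²(1−fₕ)sₕ²/nₕ with Wₕ = Nₕ/17536:
  Public: (2395/17536)²·(1−37/2395)·2361000/37 = 1171.8783
  Nonprofit: (14008/17536)²·(1−1448/14008)·3270000/1448 = 1292.0636
  Private: (1133/17536)²·(1−219/1133)·140000/219 = 2.1527765
  → Var(ȳ_str) = 2466.0947.
Var(ȳ_srs) = (1 − 1704/17536)·5782000/1704 = 3063.4708.
deff = 2466.0947 / 3063.4708 = 0.8050.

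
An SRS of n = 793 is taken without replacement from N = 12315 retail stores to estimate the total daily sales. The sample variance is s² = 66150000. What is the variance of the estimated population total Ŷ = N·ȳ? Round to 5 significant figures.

1.1836 × 10^13

Var(Ŷ) = N²·Var(ȳ) = N²·(1 − n/N)·s²/n.
f = 793/12315 = 0.06439302; Var(ȳ) = 0.93560698·66150000/793 = 78045.904.
Var(Ŷ) = 12315² · 78045.904 = 1.1836381 × 10^13.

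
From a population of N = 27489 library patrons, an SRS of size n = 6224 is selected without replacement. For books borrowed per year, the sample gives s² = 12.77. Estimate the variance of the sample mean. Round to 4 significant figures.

0.001587

Under SRS without replacement, Var(ȳ) = (1 − f)·s²/n with f = n/N = 6224/27489 = 0.22641784.
Var(ȳ) = (1 − 0.22641784)·12.77/6224 = 0.77358216·0.0020517352 = 0.0015871858.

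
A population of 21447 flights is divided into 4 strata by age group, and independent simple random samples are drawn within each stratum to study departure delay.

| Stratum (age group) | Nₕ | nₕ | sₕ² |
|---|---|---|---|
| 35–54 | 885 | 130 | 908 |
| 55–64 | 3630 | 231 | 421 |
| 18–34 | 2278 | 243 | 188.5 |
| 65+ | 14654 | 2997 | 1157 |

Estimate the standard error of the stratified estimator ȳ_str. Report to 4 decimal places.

Var(ȳ_str) = Σₕ Wₕ²(1 − fₕ)sₕ²/nₕ with Wₕ = Nₕ/N, N = 21447.
35–54: Wₕ = 0.04126451; term = 0.04126451²·(1 − 0.14689266)·908/130 = 0.010146111.
55–64: Wₕ = 0.16925444; term = 0.16925444²·(1 − 0.06363636)·421/231 = 0.048887159.
18–34: Wₕ = 0.10621532; term = 0.10621532²·(1 − 0.10667252)·188.5/243 = 0.0078179.
65+: Wₕ = 0.68326572; term = 0.68326572²·(1 − 0.20451754)·1157/2997 = 0.14336941.
Sum = 0.21022058.
SE = √(0.21022058) = 0.4585.

0.4585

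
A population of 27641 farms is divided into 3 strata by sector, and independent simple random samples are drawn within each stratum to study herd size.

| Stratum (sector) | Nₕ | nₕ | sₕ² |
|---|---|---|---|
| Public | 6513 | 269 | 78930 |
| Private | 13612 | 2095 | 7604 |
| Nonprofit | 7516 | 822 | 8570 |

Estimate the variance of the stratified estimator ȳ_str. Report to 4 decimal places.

Var(ȳ_str) = Σₕ Wₕ²(1 − fₕ)sₕ²/nₕ with Wₕ = Nₕ/N, N = 27641.
Public: Wₕ = 0.23562823; term = 0.23562823²·(1 − 0.04130201)·78930/269 = 15.618031.
Private: Wₕ = 0.49245686; term = 0.49245686²·(1 − 0.15390832)·7604/2095 = 0.74475236.
Nonprofit: Wₕ = 0.27191491; term = 0.27191491²·(1 − 0.10936668)·8570/822 = 0.68655286.
Sum = 17.049336.

17.0493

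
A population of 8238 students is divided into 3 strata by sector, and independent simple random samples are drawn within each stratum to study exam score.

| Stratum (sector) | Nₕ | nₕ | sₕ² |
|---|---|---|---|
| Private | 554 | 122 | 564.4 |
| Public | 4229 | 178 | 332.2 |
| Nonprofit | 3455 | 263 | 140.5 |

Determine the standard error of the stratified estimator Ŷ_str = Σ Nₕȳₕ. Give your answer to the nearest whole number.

6243

Var(Ŷ_str) = Σₕ Nₕ²(1 − fₕ)sₕ²/nₕ.
Private: 554²·(1 − 122/554)·564.4/122 = 1.1071863 × 10^6.
Public: 4229²·(1 − 178/4229)·332.2/178 = 3.1972718 × 10^7.
Nonprofit: 3455²·(1 − 263/3455)·140.5/263 = 5.8915763 × 10^6.
Sum = 3.8971481 × 10^7.
SE = √(3.8971481 × 10^7) = 6243.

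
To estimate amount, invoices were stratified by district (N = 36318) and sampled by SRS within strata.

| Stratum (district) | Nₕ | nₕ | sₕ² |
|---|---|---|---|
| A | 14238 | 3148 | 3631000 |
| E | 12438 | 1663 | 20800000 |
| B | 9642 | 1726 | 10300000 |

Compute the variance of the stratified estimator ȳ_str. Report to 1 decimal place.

1754.3

Var(ȳ_str) = Σₕ Wₕ²(1 − fₕ)sₕ²/nₕ with Wₕ = Nₕ/N, N = 36318.
A: Wₕ = 0.39203701; term = 0.39203701²·(1 − 0.22109847)·3631000/3148 = 138.07918.
E: Wₕ = 0.34247481; term = 0.34247481²·(1 − 0.13370317)·20800000/1663 = 1270.8523.
B: Wₕ = 0.26548819; term = 0.26548819²·(1 − 0.17900850)·10300000/1726 = 345.32299.
Sum = 1754.2545.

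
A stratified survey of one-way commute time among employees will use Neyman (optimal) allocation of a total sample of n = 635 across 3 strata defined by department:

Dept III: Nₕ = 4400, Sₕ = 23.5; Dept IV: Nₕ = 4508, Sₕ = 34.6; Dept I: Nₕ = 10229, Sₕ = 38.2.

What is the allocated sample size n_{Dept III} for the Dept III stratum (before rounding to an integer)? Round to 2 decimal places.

100.99

Neyman allocation: nₕ = n·NₕSₕ / Σⱼ NⱼSⱼ.
Σ NⱼSⱼ = 4400·23.5 + 4508·34.6 + 10229·38.2 = 650124.6.
n_{Dept III} = 635·4400·23.5 / 650124.6 = 100.99.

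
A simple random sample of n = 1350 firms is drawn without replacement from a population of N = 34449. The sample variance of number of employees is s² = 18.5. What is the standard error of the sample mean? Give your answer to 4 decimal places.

Under SRS without replacement, Var(ȳ) = (1 − f)·s²/n with f = n/N = 1350/34449 = 0.03918837.
Var(ȳ) = (1 − 0.03918837)·18.5/1350 = 0.96081163·0.013703704 = 0.013166678.
SE(ȳ) = √(0.013166678) = 0.1147.

0.1147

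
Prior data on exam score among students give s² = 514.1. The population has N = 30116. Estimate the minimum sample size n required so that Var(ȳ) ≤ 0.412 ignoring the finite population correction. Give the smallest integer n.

1248

Without fpc, n₀ = s²/D = 514.1/0.412 = 1247.8155.
Rounding up, n = 1248.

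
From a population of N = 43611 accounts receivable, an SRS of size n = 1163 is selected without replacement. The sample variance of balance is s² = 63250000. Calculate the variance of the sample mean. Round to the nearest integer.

Under SRS without replacement, Var(ȳ) = (1 − f)·s²/n with f = n/N = 1163/43611 = 0.02666758.
Var(ȳ) = (1 − 0.02666758)·63250000/1163 = 0.97333242·54385.211 = 52934.888.

52935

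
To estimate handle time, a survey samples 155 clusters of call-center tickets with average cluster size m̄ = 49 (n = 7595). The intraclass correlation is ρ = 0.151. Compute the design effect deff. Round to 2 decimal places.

8.25

deff = 1 + (49 − 1)·0.151 = 1 + 7.248 = 8.248.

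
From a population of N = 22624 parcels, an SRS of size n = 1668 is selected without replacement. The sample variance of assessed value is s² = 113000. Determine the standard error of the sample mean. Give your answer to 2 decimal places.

7.92

Under SRS without replacement, Var(ȳ) = (1 − f)·s²/n with f = n/N = 1668/22624 = 0.07372702.
Var(ȳ) = (1 − 0.07372702)·113000/1668 = 0.92627298·67.745803 = 62.751107.
SE(ȳ) = √(62.751107) = 7.92.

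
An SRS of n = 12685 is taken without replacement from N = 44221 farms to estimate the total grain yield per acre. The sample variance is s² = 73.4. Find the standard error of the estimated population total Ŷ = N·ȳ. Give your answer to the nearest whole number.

Var(Ŷ) = N²·Var(ȳ) = N²·(1 − n/N)·s²/n.
f = 12685/44221 = 0.28685466; Var(ȳ) = 0.71314534·73.4/12685 = 0.004126517.
Var(Ŷ) = 44221² · 0.004126517 = 8.069391 × 10^6.
SE(Ŷ) = √(8.069391 × 10^6) = 2841.

2841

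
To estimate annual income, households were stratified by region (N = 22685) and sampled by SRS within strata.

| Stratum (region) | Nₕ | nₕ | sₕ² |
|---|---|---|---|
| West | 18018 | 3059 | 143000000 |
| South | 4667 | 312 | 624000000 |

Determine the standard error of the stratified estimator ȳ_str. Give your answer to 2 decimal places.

Var(ȳ_str) = Σₕ Wₕ²(1 − fₕ)sₕ²/nₕ with Wₕ = Nₕ/N, N = 22685.
West: Wₕ = 0.79426934; term = 0.79426934²·(1 − 0.16977467)·143000000/3059 = 24484.325.
South: Wₕ = 0.20573066; term = 0.20573066²·(1 − 0.06685237)·624000000/312 = 78991.141.
Sum = 103475.47.
SE = √(103475.47) = 321.68.

321.68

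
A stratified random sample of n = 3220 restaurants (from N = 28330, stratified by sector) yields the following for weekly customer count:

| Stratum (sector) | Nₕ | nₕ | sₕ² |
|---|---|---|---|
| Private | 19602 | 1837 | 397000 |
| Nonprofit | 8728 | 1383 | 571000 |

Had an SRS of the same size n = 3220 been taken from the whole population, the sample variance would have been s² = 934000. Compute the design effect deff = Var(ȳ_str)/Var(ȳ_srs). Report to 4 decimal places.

Var(ȳ_str) = Σ Wₕ²(1−fₕ)sₕ²/nₕ with Wₕ = Nₕ/28330:
  Private: (19602/28330)²·(1−1837/19602)·397000/1837 = 93.767815
  Nonprofit: (8728/28330)²·(1−1383/8728)·571000/1383 = 32.978228
  → Var(ȳ_str) = 126.74604.
Var(ȳ_srs) = (1 − 3220/28330)·934000/3220 = 257.09353.
deff = 126.74604 / 257.09353 = 0.4930.

0.4930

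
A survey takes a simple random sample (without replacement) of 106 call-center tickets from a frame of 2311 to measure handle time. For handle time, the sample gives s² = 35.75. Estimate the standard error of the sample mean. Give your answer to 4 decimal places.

Under SRS without replacement, Var(ȳ) = (1 − f)·s²/n with f = n/N = 106/2311 = 0.04586759.
Var(ȳ) = (1 − 0.04586759)·35.75/106 = 0.95413241·0.33726415 = 0.32179466.
SE(ȳ) = √(0.32179466) = 0.5673.

0.5673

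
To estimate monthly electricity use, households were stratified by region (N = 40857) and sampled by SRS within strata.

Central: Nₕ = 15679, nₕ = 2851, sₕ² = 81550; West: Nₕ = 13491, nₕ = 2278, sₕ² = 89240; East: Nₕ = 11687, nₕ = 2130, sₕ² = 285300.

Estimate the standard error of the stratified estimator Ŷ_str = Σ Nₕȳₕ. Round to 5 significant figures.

Var(Ŷ_str) = Σₕ Nₕ²(1 − fₕ)sₕ²/nₕ.
Central: 15679²·(1 − 2851/15679)·81550/2851 = 5.7531283 × 10^9.
West: 13491²·(1 − 2278/13491)·89240/2278 = 5.9261386 × 10^9.
East: 11687²·(1 − 2130/11687)·285300/2130 = 1.4960524 × 10^10.
Sum = 2.6639791 × 10^10.
SE = √(2.6639791 × 10^10) = 163220.

163220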